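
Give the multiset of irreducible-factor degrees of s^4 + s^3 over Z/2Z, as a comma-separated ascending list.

Write f(s) = s^4 + s^3.
Roots in Z/2Z: f(0) = 0 → root; f(1) = 0 → root.
Linear factors from roots: (s), (s + 1).
Complete factorization: f(s) = (s + 1)·(s)^3.
Factor degrees with multiplicity: 1 + 1 + 1 + 1 = 4.

1, 1, 1, 1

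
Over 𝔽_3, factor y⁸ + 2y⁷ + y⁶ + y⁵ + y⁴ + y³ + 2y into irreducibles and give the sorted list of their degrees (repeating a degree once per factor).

Write f(y) = y⁸ + 2y⁷ + y⁶ + y⁵ + y⁴ + y³ + 2y.
Roots in 𝔽_3: f(0) = 0 → root; f(1) = 0 → root; f(2) = 0 → root.
Linear factors from roots: (y), (y + 2), (y + 1).
Complete factorization: f(y) = (y)·(y + 2)^2·(y + 1)^3·(y² + y + 2).
Factor degrees with multiplicity: 1 + 1 + 1 + 1 + 1 + 1 + 2 = 8.

1, 1, 1, 1, 1, 1, 2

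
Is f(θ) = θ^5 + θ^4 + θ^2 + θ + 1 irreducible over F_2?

Check for roots in F_2: f(0) = 1; f(1) = 1.
No roots, so no linear factors.
Monic irreducibles of degree 2 over GF(2): θ^2 + θ + 1.
None of them divide f (all give nonzero remainder).
No irreducible factor of degree ≤ 2 exists, so f is irreducible over GF(2).

Yes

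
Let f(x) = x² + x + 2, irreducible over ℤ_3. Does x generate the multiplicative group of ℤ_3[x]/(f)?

|GF(3^2)^×| = 3^2 − 1 = 8. Prime factorization: 8 = 2^3.
f is primitive ⇔ x has order 8 in GF(3)[x]/(f), i.e. x^(8/q) ≠ 1 for each prime q | 8.
x^(4) mod f = 2.
None equal 1, so x has full order 8; f is primitive.

Yes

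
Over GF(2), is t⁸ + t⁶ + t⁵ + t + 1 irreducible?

Yes

Write h(t) = t⁸ + t⁶ + t⁵ + t + 1.
Check for roots in GF(2): h(0) = 1; h(1) = 1.
No roots, so no linear factors.
Monic irreducibles of degree 2 over GF(2): t² + t + 1.
None of them divide h (all give nonzero remainder).
Monic irreducibles of degree 3 over GF(2): t³ + t + 1, t³ + t² + 1.
None of them divide h (all give nonzero remainder).
Monic irreducibles of degree 4 over GF(2): t⁴ + t + 1, t⁴ + t³ + 1, t⁴ + t³ + t² + t + 1.
None of them divide h (all give nonzero remainder).
No irreducible factor of degree ≤ 4 exists, so h is irreducible over GF(2).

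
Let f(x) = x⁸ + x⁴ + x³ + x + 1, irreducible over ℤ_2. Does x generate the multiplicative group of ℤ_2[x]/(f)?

|GF(2^8)^×| = 2^8 − 1 = 255. Prime factorization: 255 = 3·5·17.
f is primitive ⇔ x has order 255 in GF(2)[x]/(f), i.e. x^(255/q) ≠ 1 for each prime q | 255.
x^(85) mod f = x⁷ + x⁵ + x⁴ + x³ + x² + 1.
x^(51) mod f = 1
x^(15) mod f = x⁵ + x³ + x² + x + 1.
Since x^(51) = 1, the order of x divides 51 < 255; not primitive.

No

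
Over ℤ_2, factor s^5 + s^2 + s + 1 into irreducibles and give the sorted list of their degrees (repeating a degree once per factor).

1, 1, 3

Write f(s) = s^5 + s^2 + s + 1.
Roots in ℤ_2: f(0) = 1; f(1) = 0 → root.
Linear factors from roots: (s + 1).
Complete factorization: f(s) = (s + 1)^2·(s^3 + s + 1).
Factor degrees with multiplicity: 1 + 1 + 3 = 5.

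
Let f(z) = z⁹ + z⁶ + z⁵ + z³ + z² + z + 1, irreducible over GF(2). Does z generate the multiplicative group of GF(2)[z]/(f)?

Yes

|GF(2^9)^×| = 2^9 − 1 = 511. Prime factorization: 511 = 7·73.
f is primitive ⇔ z has order 511 in GF(2)[z]/(f), i.e. z^(511/q) ≠ 1 for each prime q | 511.
z^(73) mod f = z⁵ + z⁴ + z³ + z + 1.
z^(7) mod f = z⁷.
None equal 1, so z has full order 511; f is primitive.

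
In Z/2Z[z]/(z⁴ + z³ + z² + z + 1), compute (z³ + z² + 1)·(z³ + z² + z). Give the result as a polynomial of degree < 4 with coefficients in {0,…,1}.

z^2

Multiply in Z/2Z[z]: (z³ + z² + 1)·(z³ + z² + z) = z⁶ + z² + z.
Reduce using z⁴ ≡ z³ + z² + z + 1 (mod z⁴ + z³ + z² + z + 1).
Reduced: z².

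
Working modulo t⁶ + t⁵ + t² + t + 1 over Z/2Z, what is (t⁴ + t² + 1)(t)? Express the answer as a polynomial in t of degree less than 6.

t^5 + t^3 + t

Multiply in Z/2Z[t]: (t⁴ + t² + 1)·(t) = t⁵ + t³ + t.
Reduced: t⁵ + t³ + t.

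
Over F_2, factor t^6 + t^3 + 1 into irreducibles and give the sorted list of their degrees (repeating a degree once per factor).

6

Write f(t) = t^6 + t^3 + 1.
Roots in F_2: f(0) = 1; f(1) = 1.
Complete factorization: f(t) = (t^6 + t^3 + 1).
Factor degrees with multiplicity: 6 = 6.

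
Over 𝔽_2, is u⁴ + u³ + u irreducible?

No

Write f(u) = u⁴ + u³ + u.
Check for roots in 𝔽_2: f(0) = 0 → root; f(1) = 1.
f(0) = 0, so (u) divides f(u); f is reducible.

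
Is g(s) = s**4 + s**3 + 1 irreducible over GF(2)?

Check for roots in GF(2): g(0) = 1; g(1) = 1.
No roots, so no linear factors.
Monic irreducibles of degree 2 over GF(2): s**2 + s + 1.
None of them divide g (all give nonzero remainder).
No irreducible factor of degree ≤ 2 exists, so g is irreducible over GF(2).

Yes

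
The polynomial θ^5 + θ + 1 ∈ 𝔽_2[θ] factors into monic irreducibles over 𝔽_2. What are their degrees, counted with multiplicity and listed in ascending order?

2, 3

Write g(θ) = θ^5 + θ + 1.
Roots in 𝔽_2: g(0) = 1; g(1) = 1.
Complete factorization: g(θ) = (θ^2 + θ + 1)·(θ^3 + θ^2 + 1).
Factor degrees with multiplicity: 2 + 3 = 5.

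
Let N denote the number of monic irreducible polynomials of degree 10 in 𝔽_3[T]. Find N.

x^(3^10) − x is the product of all monic irreducibles of degree dividing 10; Möbius inversion gives N = (1/10) Σ μ(10/d)·3^d.
Divisors of 10: 1, 2, 5, 10; μ(10/d) for each: 1, -1, -1, 1.
Σ = 3^1 − 3^2 − 3^5 + 3^10 = 58800.
N = 58800/10 = 5880.

5880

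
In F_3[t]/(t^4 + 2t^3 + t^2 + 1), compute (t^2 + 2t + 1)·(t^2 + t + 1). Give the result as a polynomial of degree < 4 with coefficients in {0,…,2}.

t^3

Multiply in F_3[t]: (t^2 + 2t + 1)·(t^2 + t + 1) = t^4 + t^2 + 1.
Reduce using t^4 ≡ t^3 + 2t^2 + 2 (mod t^4 + 2t^3 + t^2 + 1).
Reduced: t^3.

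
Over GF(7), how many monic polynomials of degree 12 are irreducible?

1153430600

By the necklace-counting formula, N_7(12) = (1/12) Σ_{d|12} μ(12/d)·7^d.
Divisors of 12: 1, 2, 3, 4, 6, 12; μ(12/d) for each: 0, 1, 0, -1, -1, 1.
Σ = 7^2 − 7^4 − 7^6 + 7^12 = 13841167200.
N = 13841167200/12 = 1153430600.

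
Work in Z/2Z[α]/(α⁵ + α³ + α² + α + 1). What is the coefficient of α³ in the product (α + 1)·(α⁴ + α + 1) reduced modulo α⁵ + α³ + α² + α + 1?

1

Multiply in Z/2Z[α]: (α + 1)·(α⁴ + α + 1) = α⁵ + α⁴ + α² + 1.
Reduce using α⁵ ≡ α³ + α² + α + 1 (mod α⁵ + α³ + α² + α + 1).
Reduced: α⁴ + α³ + α.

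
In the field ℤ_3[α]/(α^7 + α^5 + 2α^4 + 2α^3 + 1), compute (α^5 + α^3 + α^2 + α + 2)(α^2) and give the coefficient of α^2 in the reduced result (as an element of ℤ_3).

2

Multiply in ℤ_3[α]: (α^5 + α^3 + α^2 + α + 2)·(α^2) = α^7 + α^5 + α^4 + α^3 + 2α^2.
Reduce using α^7 ≡ 2α^5 + α^4 + α^3 + 2 (mod α^7 + α^5 + 2α^4 + 2α^3 + 1).
Reduced: 2α^4 + 2α^3 + 2α^2 + 2.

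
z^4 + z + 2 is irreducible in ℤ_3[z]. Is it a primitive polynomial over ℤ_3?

Yes

Write f(z) = z^4 + z + 2.
|GF(3^4)^×| = 3^4 − 1 = 80. Prime factorization: 80 = 2^4·5.
f is primitive ⇔ z has order 80 in GF(3)[z]/(f), i.e. z^(80/q) ≠ 1 for each prime q | 80.
z^(40) mod f = 2.
z^(16) mod f = 2z^3 + z + 2.
None equal 1, so z has full order 80; f is primitive.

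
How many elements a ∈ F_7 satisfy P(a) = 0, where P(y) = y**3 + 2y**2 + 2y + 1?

3

Evaluate at each of the 7 elements of F_7:
P(0) = 1; P(1) = 6; P(2) = 0 → root; P(3) = 3; P(4) = 0 → root; P(5) = 4; P(6) = 0 → root.
Roots: {2, 4, 6}.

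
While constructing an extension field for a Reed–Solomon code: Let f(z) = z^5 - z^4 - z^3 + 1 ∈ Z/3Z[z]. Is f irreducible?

Check for roots in Z/3Z: f(0) = 1; f(1) = 0 → root; f(2) = 0 → root.
f(1) = 0, so (z − 1) divides f(z); f is reducible.

No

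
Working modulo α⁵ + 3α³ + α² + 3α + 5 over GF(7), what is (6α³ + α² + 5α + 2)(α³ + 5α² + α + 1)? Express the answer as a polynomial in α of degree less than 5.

5α^4 + 5α^3 + 2α^2 + 3α + 1

Multiply in GF(7)[α]: (6α³ + α² + 5α + 2)·(α³ + 5α² + α + 1) = 6α⁶ + 3α⁵ + 2α⁴ + 6α³ + 2α² + 2.
Reduce using α⁵ ≡ 4α³ + 6α² + 4α + 2 (mod α⁵ + 3α³ + α² + 3α + 5).
Reduced: 5α⁴ + 5α³ + 2α² + 3α + 1.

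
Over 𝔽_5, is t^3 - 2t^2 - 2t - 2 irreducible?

Write P(t) = t^3 - 2t^2 - 2t - 2.
Check for roots in 𝔽_5: P(0) = 3; P(1) = 0 → root; P(2) = 4; P(3) = 1; P(4) = 2.
P(1) = 0, so (t − 1) divides P(t); P is reducible.

No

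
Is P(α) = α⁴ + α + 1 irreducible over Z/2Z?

Check for roots in Z/2Z: P(0) = 1; P(1) = 1.
No roots, so no linear factors.
Monic irreducibles of degree 2 over GF(2): α² + α + 1.
None of them divide P (all give nonzero remainder).
No irreducible factor of degree ≤ 2 exists, so P is irreducible over GF(2).

Yes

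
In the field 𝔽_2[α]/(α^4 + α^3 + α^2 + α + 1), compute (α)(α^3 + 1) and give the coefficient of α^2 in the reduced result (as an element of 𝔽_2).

Multiply in 𝔽_2[α]: (α)·(α^3 + 1) = α^4 + α.
Reduce using α^4 ≡ α^3 + α^2 + α + 1 (mod α^4 + α^3 + α^2 + α + 1).
Reduced: α^3 + α^2 + 1.

1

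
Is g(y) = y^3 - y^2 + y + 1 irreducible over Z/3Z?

Check for roots in Z/3Z: g(0) = 1; g(1) = 2; g(2) = 1.
No roots. A degree-3 polynomial over a field with no linear factor is irreducible.

Yes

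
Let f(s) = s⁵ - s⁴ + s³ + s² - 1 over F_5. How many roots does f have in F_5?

0

Evaluate at each of the 5 elements of F_5:
f(0) = 4; f(1) = 1; f(2) = 2; f(3) = 2; f(4) = 2.
No element is a root.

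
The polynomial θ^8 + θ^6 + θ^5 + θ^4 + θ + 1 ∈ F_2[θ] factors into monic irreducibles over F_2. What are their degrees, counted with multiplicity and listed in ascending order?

1, 1, 2, 4

Write f(θ) = θ^8 + θ^6 + θ^5 + θ^4 + θ + 1.
Roots in F_2: f(0) = 1; f(1) = 0 → root.
Linear factors from roots: (θ + 1).
Complete factorization: f(θ) = (θ + 1)^2·(θ^2 + θ + 1)·(θ^4 + θ^3 + 1).
Factor degrees with multiplicity: 1 + 1 + 2 + 4 = 8.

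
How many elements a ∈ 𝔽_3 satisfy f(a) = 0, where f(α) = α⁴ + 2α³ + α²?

Evaluate at each of the 3 elements of 𝔽_3:
f(0) = 0 → root; f(1) = 1; f(2) = 0 → root.
Roots: {0, 2}.

2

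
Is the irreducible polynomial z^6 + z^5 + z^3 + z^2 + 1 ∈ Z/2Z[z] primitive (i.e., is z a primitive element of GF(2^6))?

Yes

Write f(z) = z^6 + z^5 + z^3 + z^2 + 1.
|GF(2^6)^×| = 2^6 − 1 = 63. Prime factorization: 63 = 3^2·7.
f is primitive ⇔ z has order 63 in GF(2)[z]/(f), i.e. z^(63/q) ≠ 1 for each prime q | 63.
z^(21) mod f = z^4 + z^2 + z + 1.
z^(9) mod f = z^2 + z.
None equal 1, so z has full order 63; f is primitive.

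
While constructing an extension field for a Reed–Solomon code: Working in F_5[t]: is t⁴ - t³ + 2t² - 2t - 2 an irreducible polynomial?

Write m(t) = t⁴ - t³ + 2t² - 2t - 2.
Check for roots in F_5: m(0) = 3; m(1) = 3; m(2) = 0 → root; m(3) = 4; m(4) = 4.
m(2) = 0, so (t − 2) divides m(t); m is reducible.

No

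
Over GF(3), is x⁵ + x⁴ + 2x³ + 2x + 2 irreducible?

Write g(x) = x⁵ + x⁴ + 2x³ + 2x + 2.
Check for roots in GF(3): g(0) = 2; g(1) = 2; g(2) = 1.
No roots, so no linear factors.
Monic irreducibles of degree 2 over GF(3): x² + 1, x² + x + 2, x² + 2x + 2.
None of them divide g (all give nonzero remainder).
No irreducible factor of degree ≤ 2 exists, so g is irreducible over GF(3).

Yes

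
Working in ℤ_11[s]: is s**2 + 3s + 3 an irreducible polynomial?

Yes

Write P(s) = s**2 + 3s + 3.
Check each element of ℤ_11 for a root: P(0)=3, P(1)=7, P(2)=2, P(3)=10, P(4)=9, P(5)=10, P(6)=2, P(7)=7, P(8)=3, P(9)=1, P(10)=1.
No roots. A degree-2 polynomial over a field with no linear factor is irreducible.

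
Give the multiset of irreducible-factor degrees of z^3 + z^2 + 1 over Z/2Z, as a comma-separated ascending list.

Write f(z) = z^3 + z^2 + 1.
Roots in Z/2Z: f(0) = 1; f(1) = 1.
Complete factorization: f(z) = (z^3 + z^2 + 1).
Factor degrees with multiplicity: 3 = 3.

3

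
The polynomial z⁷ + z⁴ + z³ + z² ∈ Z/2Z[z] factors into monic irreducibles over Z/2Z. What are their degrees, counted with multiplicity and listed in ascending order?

1, 1, 1, 1, 3

Write f(z) = z⁷ + z⁴ + z³ + z².
Roots in Z/2Z: f(0) = 0 → root; f(1) = 0 → root.
Linear factors from roots: (z), (z + 1).
Complete factorization: f(z) = (z)^2·(z + 1)^2·(z³ + z + 1).
Factor degrees with multiplicity: 1 + 1 + 1 + 1 + 3 = 7.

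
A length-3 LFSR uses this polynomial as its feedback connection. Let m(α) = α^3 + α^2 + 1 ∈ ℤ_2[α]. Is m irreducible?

Yes

Check for roots in ℤ_2: m(0) = 1; m(1) = 1.
No roots. A degree-3 polynomial over a field with no linear factor is irreducible.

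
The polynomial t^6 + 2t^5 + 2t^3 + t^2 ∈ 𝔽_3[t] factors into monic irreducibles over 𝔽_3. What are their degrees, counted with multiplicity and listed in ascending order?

1, 1, 1, 1, 1, 1

Write f(t) = t^6 + 2t^5 + 2t^3 + t^2.
Roots in 𝔽_3: f(0) = 0 → root; f(1) = 0 → root; f(2) = 1.
Linear factors from roots: (t), (t + 2).
Complete factorization: f(t) = (t)^2·(t + 2)^4.
Factor degrees with multiplicity: 1 + 1 + 1 + 1 + 1 + 1 = 6.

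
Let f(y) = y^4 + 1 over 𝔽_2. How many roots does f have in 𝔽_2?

1

Evaluate at each of the 2 elements of 𝔽_2:
f(0) = 1; f(1) = 0 → root.
Roots: {1}.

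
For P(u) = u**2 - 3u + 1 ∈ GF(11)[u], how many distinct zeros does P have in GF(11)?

2

Evaluate at each of the 11 elements of GF(11):
P(0) = 1; P(1) = 10; P(2) = 10; P(3) = 1; P(4) = 5; P(5) = 0 → root; P(6) = 8; P(7) = 7; P(8) = 8; P(9) = 0 → root; P(10) = 5.
Roots: {5, 9}.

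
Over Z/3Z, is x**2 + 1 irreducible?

Yes

Write h(x) = x**2 + 1.
Check for roots in Z/3Z: h(0) = 1; h(1) = 2; h(2) = 2.
No roots. A degree-2 polynomial over a field with no linear factor is irreducible.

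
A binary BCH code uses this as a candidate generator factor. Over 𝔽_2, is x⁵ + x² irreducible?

No

Write m(x) = x⁵ + x².
Check for roots in 𝔽_2: m(0) = 0 → root; m(1) = 0 → root.
m(0) = 0, so (x) divides m(x); m is reducible.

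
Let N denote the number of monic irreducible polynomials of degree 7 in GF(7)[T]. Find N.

x^(7^7) − x is the product of all monic irreducibles of degree dividing 7; Möbius inversion gives N = (1/7) Σ μ(7/d)·7^d.
Divisors of 7: 1, 7; μ(7/d) for each: -1, 1.
Σ = − 7^1 + 7^7 = 823536.
N = 823536/7 = 117648.

117648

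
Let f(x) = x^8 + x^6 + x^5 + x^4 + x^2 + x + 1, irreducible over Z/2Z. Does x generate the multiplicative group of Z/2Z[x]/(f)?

|GF(2^8)^×| = 2^8 − 1 = 255. Prime factorization: 255 = 3·5·17.
f is primitive ⇔ x has order 255 in GF(2)[x]/(f), i.e. x^(255/q) ≠ 1 for each prime q | 255.
x^(85) mod f = 1
x^(51) mod f = x^6 + x^4 + x^3 + x^2 + x.
x^(15) mod f = x^7 + x^6 + x^5 + x^4 + x^3 + x^2 + x.
Since x^(85) = 1, the order of x divides 85 < 255; not primitive.

No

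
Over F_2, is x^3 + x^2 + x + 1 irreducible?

Write g(x) = x^3 + x^2 + x + 1.
Check for roots in F_2: g(0) = 1; g(1) = 0 → root.
g(1) = 0, so (x − 1) divides g(x); g is reducible.

No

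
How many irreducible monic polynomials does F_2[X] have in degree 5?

By the necklace-counting formula, N_2(5) = (1/5) Σ_{d|5} μ(5/d)·2^d.
Divisors of 5: 1, 5; μ(5/d) for each: -1, 1.
Σ = − 2^1 + 2^5 = 30.
N = 30/5 = 6.

6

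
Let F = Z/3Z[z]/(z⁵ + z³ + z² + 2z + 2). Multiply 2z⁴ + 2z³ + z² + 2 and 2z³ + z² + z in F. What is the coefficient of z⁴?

Multiply in Z/3Z[z]: (2z⁴ + 2z³ + z² + 2)·(2z³ + z² + z) = z⁷ + 2z³ + 2z² + 2z.
Reduce using z⁵ ≡ 2z³ + 2z² + z + 1 (mod z⁵ + z³ + z² + 2z + 2).
Reduced: 2z⁴ + z³ + z² + z + 2.

2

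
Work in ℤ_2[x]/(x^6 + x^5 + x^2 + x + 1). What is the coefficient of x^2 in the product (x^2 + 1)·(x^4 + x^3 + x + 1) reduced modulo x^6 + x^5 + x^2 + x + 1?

0

Multiply in ℤ_2[x]: (x^2 + 1)·(x^4 + x^3 + x + 1) = x^6 + x^5 + x^4 + x^2 + x + 1.
Reduce using x^6 ≡ x^5 + x^2 + x + 1 (mod x^6 + x^5 + x^2 + x + 1).
Reduced: x^4.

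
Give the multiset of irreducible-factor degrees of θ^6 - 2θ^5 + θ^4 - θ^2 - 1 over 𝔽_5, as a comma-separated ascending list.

6

Write h(θ) = θ^6 - 2θ^5 + θ^4 - θ^2 - 1.
Roots in 𝔽_5: h(0) = 4; h(1) = 3; h(2) = 1; h(3) = 4; h(4) = 2.
Complete factorization: h(θ) = (θ^6 - 2θ^5 + θ^4 - θ^2 - 1).
Factor degrees with multiplicity: 6 = 6.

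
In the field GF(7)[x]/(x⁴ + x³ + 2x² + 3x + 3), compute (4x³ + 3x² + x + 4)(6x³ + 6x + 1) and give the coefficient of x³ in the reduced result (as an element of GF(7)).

Multiply in GF(7)[x]: (4x³ + 3x² + x + 4)·(6x³ + 6x + 1) = 3x⁶ + 4x⁵ + 2x⁴ + 4x³ + 2x² + 4x + 4.
Reduce using x⁴ ≡ 6x³ + 5x² + 4x + 4 (mod x⁴ + x³ + 2x² + 3x + 3).
Reduced: 5x³ + 2x + 5.

5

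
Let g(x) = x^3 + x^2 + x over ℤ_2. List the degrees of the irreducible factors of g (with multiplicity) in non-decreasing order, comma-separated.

Roots in ℤ_2: g(0) = 0 → root; g(1) = 1.
Linear factors from roots: (x).
Complete factorization: g(x) = (x)·(x^2 + x + 1).
Factor degrees with multiplicity: 1 + 2 = 3.

1, 2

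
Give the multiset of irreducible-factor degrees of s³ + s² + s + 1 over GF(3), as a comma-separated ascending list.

Write h(s) = s³ + s² + s + 1.
Roots in GF(3): h(0) = 1; h(1) = 1; h(2) = 0 → root.
Linear factors from roots: (s + 1).
Complete factorization: h(s) = (s + 1)·(s² + 1).
Factor degrees with multiplicity: 1 + 2 = 3.

1, 2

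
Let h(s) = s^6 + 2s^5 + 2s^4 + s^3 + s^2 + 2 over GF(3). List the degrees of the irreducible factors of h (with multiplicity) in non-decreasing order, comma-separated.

Roots in GF(3): h(0) = 2; h(1) = 0 → root; h(2) = 0 → root.
Linear factors from roots: (s + 2), (s + 1).
Complete factorization: h(s) = (s + 2)·(s + 1)^2·(s^3 + s^2 + 2s + 1).
Factor degrees with multiplicity: 1 + 1 + 1 + 3 = 6.

1, 1, 1, 3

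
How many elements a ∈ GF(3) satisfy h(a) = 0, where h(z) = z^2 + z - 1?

0

Evaluate at each of the 3 elements of GF(3):
h(0) = 2; h(1) = 1; h(2) = 2.
No element is a root.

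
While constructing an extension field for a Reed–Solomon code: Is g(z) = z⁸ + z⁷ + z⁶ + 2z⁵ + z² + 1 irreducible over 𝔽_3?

Yes

Check for roots in 𝔽_3: g(0) = 1; g(1) = 1; g(2) = 1.
No roots, so no linear factors.
Monic irreducibles of degree 2 over GF(3): z² + 1, z² + z + 2, z² + 2z + 2.
None of them divide g (all give nonzero remainder).
Degree-3 irreducible divisors: test the 8 monic irreducibles of degree 3 over GF(3).
None of them divide g (all give nonzero remainder).
Degree-4 irreducible divisors: test the 18 monic irreducibles of degree 4 over GF(3).
None of them divide g (all give nonzero remainder).
No irreducible factor of degree ≤ 4 exists, so g is irreducible over GF(3).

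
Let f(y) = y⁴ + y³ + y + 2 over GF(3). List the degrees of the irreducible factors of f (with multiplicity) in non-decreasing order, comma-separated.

Roots in GF(3): f(0) = 2; f(1) = 2; f(2) = 1.
Complete factorization: f(y) = (y² + 1)·(y² + y + 2).
Factor degrees with multiplicity: 2 + 2 = 4.

2, 2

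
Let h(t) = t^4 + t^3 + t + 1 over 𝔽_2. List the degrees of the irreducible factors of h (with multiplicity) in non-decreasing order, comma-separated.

1, 1, 2

Roots in 𝔽_2: h(0) = 1; h(1) = 0 → root.
Linear factors from roots: (t + 1).
Complete factorization: h(t) = (t + 1)^2·(t^2 + t + 1).
Factor degrees with multiplicity: 1 + 1 + 2 = 4.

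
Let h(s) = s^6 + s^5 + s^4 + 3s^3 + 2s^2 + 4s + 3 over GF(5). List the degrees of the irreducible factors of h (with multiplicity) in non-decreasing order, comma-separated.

1, 1, 4

Roots in GF(5): h(0) = 3; h(1) = 0 → root; h(2) = 0 → root; h(3) = 2; h(4) = 4.
Linear factors from roots: (s + 4), (s + 3).
Complete factorization: h(s) = (s + 3)·(s + 4)·(s^4 + 4s^3 + s^2 + 3s + 4).
Factor degrees with multiplicity: 1 + 1 + 4 = 6.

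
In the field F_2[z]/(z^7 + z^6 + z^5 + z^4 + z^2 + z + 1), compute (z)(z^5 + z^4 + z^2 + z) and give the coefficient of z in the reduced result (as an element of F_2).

Multiply in F_2[z]: (z)·(z^5 + z^4 + z^2 + z) = z^6 + z^5 + z^3 + z^2.
Reduced: z^6 + z^5 + z^3 + z^2.

0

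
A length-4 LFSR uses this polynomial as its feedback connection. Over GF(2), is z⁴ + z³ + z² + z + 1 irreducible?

Yes

Write f(z) = z⁴ + z³ + z² + z + 1.
Check for roots in GF(2): f(0) = 1; f(1) = 1.
No roots, so no linear factors.
Monic irreducibles of degree 2 over GF(2): z² + z + 1.
None of them divide f (all give nonzero remainder).
No irreducible factor of degree ≤ 2 exists, so f is irreducible over GF(2).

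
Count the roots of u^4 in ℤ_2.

Write f(u) = u^4.
Evaluate at each of the 2 elements of ℤ_2:
f(0) = 0 → root; f(1) = 1.
Roots: {0}.

1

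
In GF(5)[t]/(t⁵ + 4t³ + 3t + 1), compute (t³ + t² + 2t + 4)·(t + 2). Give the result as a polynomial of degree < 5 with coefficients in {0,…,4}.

t^4 + 3t^3 + 4t^2 + 3t + 3

Multiply in GF(5)[t]: (t³ + t² + 2t + 4)·(t + 2) = t⁴ + 3t³ + 4t² + 3t + 3.
Reduced: t⁴ + 3t³ + 4t² + 3t + 3.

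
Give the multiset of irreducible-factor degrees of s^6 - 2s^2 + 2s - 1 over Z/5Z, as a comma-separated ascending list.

1, 2, 3

Write h(s) = s^6 - 2s^2 + 2s - 1.
Roots in Z/5Z: h(0) = 4; h(1) = 0 → root; h(2) = 4; h(3) = 1; h(4) = 1.
Linear factors from roots: (s - 1).
Complete factorization: h(s) = (s - 1)·(s^2 - s + 2)·(s^3 + 2s^2 + s - 2).
Factor degrees with multiplicity: 1 + 2 + 3 = 6.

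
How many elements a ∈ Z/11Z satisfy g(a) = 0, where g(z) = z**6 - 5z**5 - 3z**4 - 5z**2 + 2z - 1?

2

Evaluate at each of the 11 elements of Z/11Z:
g(0) = 10; g(1) = 0 → root; g(2) = 4; g(3) = 1; g(4) = 5; g(5) = 0 → root; g(6) = 1; g(7) = 10; g(8) = 10; g(9) = 8; g(10) = 6.
Roots: {1, 5}.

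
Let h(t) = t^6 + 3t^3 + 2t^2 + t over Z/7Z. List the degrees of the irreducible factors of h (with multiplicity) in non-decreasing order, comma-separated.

Linear factors from roots: (t), (t - 1), (t - 2).
Complete factorization: h(t) = (t)·(t - 2)·(t - 1)·(t^3 + 3t^2 - 3).
Factor degrees with multiplicity: 1 + 1 + 1 + 3 = 6.

1, 1, 1, 3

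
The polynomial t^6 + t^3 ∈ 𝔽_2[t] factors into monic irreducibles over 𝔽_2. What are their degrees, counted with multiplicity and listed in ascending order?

Write f(t) = t^6 + t^3.
Roots in 𝔽_2: f(0) = 0 → root; f(1) = 0 → root.
Linear factors from roots: (t), (t + 1).
Complete factorization: f(t) = (t + 1)·(t)^3·(t^2 + t + 1).
Factor degrees with multiplicity: 1 + 1 + 1 + 1 + 2 = 6.

1, 1, 1, 1, 2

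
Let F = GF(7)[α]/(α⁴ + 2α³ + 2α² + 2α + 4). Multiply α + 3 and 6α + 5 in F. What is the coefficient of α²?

Multiply in GF(7)[α]: (α + 3)·(6α + 5) = 6α² + 2α + 1.
Reduced: 6α² + 2α + 1.

6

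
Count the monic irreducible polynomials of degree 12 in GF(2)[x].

335

x^(2^12) − x is the product of all monic irreducibles of degree dividing 12; Möbius inversion gives N = (1/12) Σ μ(12/d)·2^d.
Divisors of 12: 1, 2, 3, 4, 6, 12; μ(12/d) for each: 0, 1, 0, -1, -1, 1.
Σ = 2^2 − 2^4 − 2^6 + 2^12 = 4020.
N = 4020/12 = 335.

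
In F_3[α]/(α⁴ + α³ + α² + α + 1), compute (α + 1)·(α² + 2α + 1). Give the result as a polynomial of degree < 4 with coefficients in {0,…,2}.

Multiply in F_3[α]: (α + 1)·(α² + 2α + 1) = α³ + 1.
Reduced: α³ + 1.

α^3 + 1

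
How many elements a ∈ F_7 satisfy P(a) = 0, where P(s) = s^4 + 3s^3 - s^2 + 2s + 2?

4

Evaluate at each of the 7 elements of F_7:
P(0) = 2; P(1) = 0 → root; P(2) = 0 → root; P(3) = 0 → root; P(4) = 1; P(5) = 0 → root; P(6) = 4.
Roots: {1, 2, 3, 5}.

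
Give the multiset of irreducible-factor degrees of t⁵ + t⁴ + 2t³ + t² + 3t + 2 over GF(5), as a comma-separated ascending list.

1, 1, 3

Write g(t) = t⁵ + t⁴ + 2t³ + t² + 3t + 2.
Roots in GF(5): g(0) = 2; g(1) = 0 → root; g(2) = 1; g(3) = 3; g(4) = 3.
Linear factors from roots: (t + 4).
Complete factorization: g(t) = (t + 4)^2·(t³ + 3t² + 2t + 2).
Factor degrees with multiplicity: 1 + 1 + 3 = 5.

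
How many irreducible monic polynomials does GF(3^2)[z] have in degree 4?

1620

The number of monic irreducibles of degree 4 over GF(9) is (1/4)·Σ_{d∣4} μ(4/d) 9^d.
Divisors of 4: 1, 2, 4; μ(4/d) for each: 0, -1, 1.
Σ = − 9^2 + 9^4 = 6480.
N = 6480/4 = 1620.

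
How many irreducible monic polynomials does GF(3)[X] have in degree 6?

By the necklace-counting formula, N_3(6) = (1/6) Σ_{d|6} μ(6/d)·3^d.
Divisors of 6: 1, 2, 3, 6; μ(6/d) for each: 1, -1, -1, 1.
Σ = 3^1 − 3^2 − 3^3 + 3^6 = 696.
N = 696/6 = 116.

116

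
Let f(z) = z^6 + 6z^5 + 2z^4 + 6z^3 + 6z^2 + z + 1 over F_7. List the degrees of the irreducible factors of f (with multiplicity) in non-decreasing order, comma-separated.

1, 2, 3

Linear factors from roots: (z + 4).
Complete factorization: f(z) = (z + 4)·(z^2 + 5z + 2)·(z^3 + 4z^2 + 1).
Factor degrees with multiplicity: 1 + 2 + 3 = 6.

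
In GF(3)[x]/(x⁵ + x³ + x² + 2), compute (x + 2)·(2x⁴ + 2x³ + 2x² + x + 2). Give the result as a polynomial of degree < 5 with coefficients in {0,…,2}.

x^3 + x

Multiply in GF(3)[x]: (x + 2)·(2x⁴ + 2x³ + 2x² + x + 2) = 2x⁵ + 2x² + x + 1.
Reduce using x⁵ ≡ 2x³ + 2x² + 1 (mod x⁵ + x³ + x² + 2).
Reduced: x³ + x.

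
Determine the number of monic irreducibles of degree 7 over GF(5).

Gauss's count: N_{5}(7) = (1/7) Σ_{d|7} μ(7/d)·5^d.
Divisors of 7: 1, 7; μ(7/d) for each: -1, 1.
Σ = − 5^1 + 5^7 = 78120.
N = 78120/7 = 11160.

11160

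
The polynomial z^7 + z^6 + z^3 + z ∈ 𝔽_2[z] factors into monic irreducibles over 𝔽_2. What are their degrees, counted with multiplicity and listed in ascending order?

Write f(z) = z^7 + z^6 + z^3 + z.
Roots in 𝔽_2: f(0) = 0 → root; f(1) = 0 → root.
Linear factors from roots: (z), (z + 1).
Complete factorization: f(z) = (z)·(z + 1)·(z^2 + z + 1)·(z^3 + z^2 + 1).
Factor degrees with multiplicity: 1 + 1 + 2 + 3 = 7.

1, 1, 2, 3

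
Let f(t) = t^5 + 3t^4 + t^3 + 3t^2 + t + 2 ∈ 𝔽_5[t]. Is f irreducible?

No

Check for roots in 𝔽_5: f(0) = 2; f(1) = 1; f(2) = 4; f(3) = 0 → root; f(4) = 0 → root.
f(3) = 0, so (t − 3) divides f(t); f is reducible.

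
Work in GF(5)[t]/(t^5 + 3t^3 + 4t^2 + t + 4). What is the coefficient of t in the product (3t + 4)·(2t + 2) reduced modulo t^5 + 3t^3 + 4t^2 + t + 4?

4

Multiply in GF(5)[t]: (3t + 4)·(2t + 2) = t^2 + 4t + 3.
Reduced: t^2 + 4t + 3.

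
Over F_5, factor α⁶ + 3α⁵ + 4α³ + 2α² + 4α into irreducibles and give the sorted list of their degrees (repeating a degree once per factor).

1, 2, 3

Write f(α) = α⁶ + 3α⁵ + 4α³ + 2α² + 4α.
Roots in F_5: f(0) = 0 → root; f(1) = 4; f(2) = 3; f(3) = 1; f(4) = 2.
Linear factors from roots: (α).
Complete factorization: f(α) = (α)·(α² + 3α + 4)·(α³ + α + 1).
Factor degrees with multiplicity: 1 + 2 + 3 = 6.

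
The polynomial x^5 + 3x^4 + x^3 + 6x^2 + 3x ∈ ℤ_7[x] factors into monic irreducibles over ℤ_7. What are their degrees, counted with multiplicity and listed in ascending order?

Write h(x) = x^5 + 3x^4 + x^3 + 6x^2 + 3x.
Linear factors from roots: (x), (x + 6).
Complete factorization: h(x) = (x)·(x + 6)^2·(x^2 + 5x + 3).
Factor degrees with multiplicity: 1 + 1 + 1 + 2 = 5.

1, 1, 1, 2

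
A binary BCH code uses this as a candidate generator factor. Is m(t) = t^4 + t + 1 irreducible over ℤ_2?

Check for roots in ℤ_2: m(0) = 1; m(1) = 1.
No roots, so no linear factors.
Monic irreducibles of degree 2 over GF(2): t^2 + t + 1.
None of them divide m (all give nonzero remainder).
No irreducible factor of degree ≤ 2 exists, so m is irreducible over GF(2).

Yes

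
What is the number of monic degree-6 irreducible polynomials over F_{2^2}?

x^(4^6) − x is the product of all monic irreducibles of degree dividing 6; Möbius inversion gives N = (1/6) Σ μ(6/d)·4^d.
Divisors of 6: 1, 2, 3, 6; μ(6/d) for each: 1, -1, -1, 1.
Σ = 4^1 − 4^2 − 4^3 + 4^6 = 4020.
N = 4020/6 = 670.

670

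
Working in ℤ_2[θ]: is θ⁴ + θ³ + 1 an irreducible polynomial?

Yes

Write g(θ) = θ⁴ + θ³ + 1.
Check for roots in ℤ_2: g(0) = 1; g(1) = 1.
No roots, so no linear factors.
Monic irreducibles of degree 2 over GF(2): θ² + θ + 1.
None of them divide g (all give nonzero remainder).
No irreducible factor of degree ≤ 2 exists, so g is irreducible over GF(2).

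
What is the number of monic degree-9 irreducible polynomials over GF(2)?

The number of monic irreducibles of degree 9 over GF(2) is (1/9)·Σ_{d∣9} μ(9/d) 2^d.
Divisors of 9: 1, 3, 9; μ(9/d) for each: 0, -1, 1.
Σ = − 2^3 + 2^9 = 504.
N = 504/9 = 56.

56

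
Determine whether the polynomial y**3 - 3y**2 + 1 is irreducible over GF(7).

Yes

Write h(y) = y**3 - 3y**2 + 1.
Check for roots in GF(7): h(0) = 1; h(1) = 6; h(2) = 4; h(3) = 1; h(4) = 3; h(5) = 2; h(6) = 4.
No roots. A degree-3 polynomial over a field with no linear factor is irreducible.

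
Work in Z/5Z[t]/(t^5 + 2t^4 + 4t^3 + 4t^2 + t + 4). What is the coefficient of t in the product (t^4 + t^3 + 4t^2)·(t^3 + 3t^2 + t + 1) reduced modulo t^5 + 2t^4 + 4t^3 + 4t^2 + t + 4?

2

Multiply in Z/5Z[t]: (t^4 + t^3 + 4t^2)·(t^3 + 3t^2 + t + 1) = t^7 + 4t^6 + 3t^5 + 4t^4 + 4t^2.
Reduce using t^5 ≡ 3t^4 + t^3 + t^2 + 4t + 1 (mod t^5 + 2t^4 + 4t^3 + 4t^2 + t + 4).
Reduced: 2t^4 + t^3 + 3t^2 + 2t.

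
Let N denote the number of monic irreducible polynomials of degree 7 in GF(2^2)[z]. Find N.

The number of monic irreducibles of degree 7 over GF(4) is (1/7)·Σ_{d∣7} μ(7/d) 4^d.
Divisors of 7: 1, 7; μ(7/d) for each: -1, 1.
Σ = − 4^1 + 4^7 = 16380.
N = 16380/7 = 2340.

2340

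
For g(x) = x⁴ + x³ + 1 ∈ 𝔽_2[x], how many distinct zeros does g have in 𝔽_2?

0

Evaluate at each of the 2 elements of 𝔽_2:
g(0) = 1; g(1) = 1.
No element is a root.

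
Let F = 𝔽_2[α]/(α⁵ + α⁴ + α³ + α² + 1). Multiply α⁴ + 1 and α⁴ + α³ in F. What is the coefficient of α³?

1

Multiply in 𝔽_2[α]: (α⁴ + 1)·(α⁴ + α³) = α⁸ + α⁷ + α⁴ + α³.
Reduce using α⁵ ≡ α⁴ + α³ + α² + 1 (mod α⁵ + α⁴ + α³ + α² + 1).
Reduced: α³ + α.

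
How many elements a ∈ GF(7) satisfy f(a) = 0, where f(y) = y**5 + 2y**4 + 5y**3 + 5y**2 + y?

Evaluate at each of the 7 elements of GF(7):
f(0) = 0 → root; f(1) = 0 → root; f(2) = 0 → root; f(3) = 0 → root; f(4) = 1; f(5) = 6; f(6) = 0 → root.
Roots: {0, 1, 2, 3, 6}.

5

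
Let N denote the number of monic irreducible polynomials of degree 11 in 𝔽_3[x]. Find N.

16104

x^(3^11) − x is the product of all monic irreducibles of degree dividing 11; Möbius inversion gives N = (1/11) Σ μ(11/d)·3^d.
Divisors of 11: 1, 11; μ(11/d) for each: -1, 1.
Σ = − 3^1 + 3^11 = 177144.
N = 177144/11 = 16104.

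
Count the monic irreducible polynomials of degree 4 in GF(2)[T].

3

By the necklace-counting formula, N_2(4) = (1/4) Σ_{d|4} μ(4/d)·2^d.
Divisors of 4: 1, 2, 4; μ(4/d) for each: 0, -1, 1.
Σ = − 2^2 + 2^4 = 12.
N = 12/4 = 3.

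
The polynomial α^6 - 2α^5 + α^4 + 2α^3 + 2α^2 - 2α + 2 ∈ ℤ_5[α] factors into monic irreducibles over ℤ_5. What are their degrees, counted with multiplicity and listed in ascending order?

Write h(α) = α^6 - 2α^5 + α^4 + 2α^3 + 2α^2 - 2α + 2.
Roots in ℤ_5: h(0) = 2; h(1) = 4; h(2) = 3; h(3) = 2; h(4) = 3.
Complete factorization: h(α) = (α^6 - 2α^5 + α^4 + 2α^3 + 2α^2 - 2α + 2).
Factor degrees with multiplicity: 6 = 6.

6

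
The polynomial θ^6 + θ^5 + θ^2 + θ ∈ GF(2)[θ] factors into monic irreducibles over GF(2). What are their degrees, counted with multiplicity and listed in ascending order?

1, 1, 1, 1, 1, 1

Write h(θ) = θ^6 + θ^5 + θ^2 + θ.
Roots in GF(2): h(0) = 0 → root; h(1) = 0 → root.
Linear factors from roots: (θ), (θ + 1).
Complete factorization: h(θ) = (θ)·(θ + 1)^5.
Factor degrees with multiplicity: 1 + 1 + 1 + 1 + 1 + 1 = 6.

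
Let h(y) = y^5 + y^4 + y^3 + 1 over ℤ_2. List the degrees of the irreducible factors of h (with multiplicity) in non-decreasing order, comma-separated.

1, 1, 3

Roots in ℤ_2: h(0) = 1; h(1) = 0 → root.
Linear factors from roots: (y + 1).
Complete factorization: h(y) = (y + 1)^2·(y^3 + y^2 + 1).
Factor degrees with multiplicity: 1 + 1 + 3 = 5.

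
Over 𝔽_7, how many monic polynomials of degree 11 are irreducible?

179756976

x^(7^11) − x is the product of all monic irreducibles of degree dividing 11; Möbius inversion gives N = (1/11) Σ μ(11/d)·7^d.
Divisors of 11: 1, 11; μ(11/d) for each: -1, 1.
Σ = − 7^1 + 7^11 = 1977326736.
N = 1977326736/11 = 179756976.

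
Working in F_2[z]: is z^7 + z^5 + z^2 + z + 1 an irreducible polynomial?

Yes

Write f(z) = z^7 + z^5 + z^2 + z + 1.
Check for roots in F_2: f(0) = 1; f(1) = 1.
No roots, so no linear factors.
Monic irreducibles of degree 2 over GF(2): z^2 + z + 1.
None of them divide f (all give nonzero remainder).
Monic irreducibles of degree 3 over GF(2): z^3 + z + 1, z^3 + z^2 + 1.
None of them divide f (all give nonzero remainder).
No irreducible factor of degree ≤ 3 exists, so f is irreducible over GF(2).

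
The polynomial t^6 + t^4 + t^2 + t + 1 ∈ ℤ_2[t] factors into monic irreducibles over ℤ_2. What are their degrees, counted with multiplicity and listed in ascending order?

Write h(t) = t^6 + t^4 + t^2 + t + 1.
Roots in ℤ_2: h(0) = 1; h(1) = 1.
Complete factorization: h(t) = (t^6 + t^4 + t^2 + t + 1).
Factor degrees with multiplicity: 6 = 6.

6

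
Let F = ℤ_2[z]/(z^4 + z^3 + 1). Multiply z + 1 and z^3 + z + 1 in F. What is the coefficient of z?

0

Multiply in ℤ_2[z]: (z + 1)·(z^3 + z + 1) = z^4 + z^3 + z^2 + 1.
Reduce using z^4 ≡ z^3 + 1 (mod z^4 + z^3 + 1).
Reduced: z^2.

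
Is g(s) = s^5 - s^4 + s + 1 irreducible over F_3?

Yes

Check for roots in F_3: g(0) = 1; g(1) = 2; g(2) = 1.
No roots, so no linear factors.
Monic irreducibles of degree 2 over GF(3): s^2 + 1, s^2 + s - 1, s^2 - s - 1.
None of them divide g (all give nonzero remainder).
No irreducible factor of degree ≤ 2 exists, so g is irreducible over GF(3).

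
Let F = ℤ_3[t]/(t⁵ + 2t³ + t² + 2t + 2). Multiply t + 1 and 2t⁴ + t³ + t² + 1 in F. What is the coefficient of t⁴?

Multiply in ℤ_3[t]: (t + 1)·(2t⁴ + t³ + t² + 1) = 2t⁵ + 2t³ + t² + t + 1.
Reduce using t⁵ ≡ t³ + 2t² + t + 1 (mod t⁵ + 2t³ + t² + 2t + 2).
Reduced: t³ + 2t².

0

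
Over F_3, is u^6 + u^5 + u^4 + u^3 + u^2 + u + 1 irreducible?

Write m(u) = u^6 + u^5 + u^4 + u^3 + u^2 + u + 1.
Check for roots in F_3: m(0) = 1; m(1) = 1; m(2) = 1.
No roots, so no linear factors.
Monic irreducibles of degree 2 over GF(3): u^2 + 1, u^2 + u - 1, u^2 - u - 1.
None of them divide m (all give nonzero remainder).
Degree-3 irreducible divisors: test the 8 monic irreducibles of degree 3 over GF(3).
None of them divide m (all give nonzero remainder).
No irreducible factor of degree ≤ 3 exists, so m is irreducible over GF(3).

Yes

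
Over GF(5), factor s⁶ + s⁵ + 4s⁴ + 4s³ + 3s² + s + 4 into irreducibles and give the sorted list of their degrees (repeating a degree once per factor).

Write g(s) = s⁶ + s⁵ + 4s⁴ + 4s³ + 3s² + s + 4.
Roots in GF(5): g(0) = 4; g(1) = 3; g(2) = 0 → root; g(3) = 3; g(4) = 1.
Linear factors from roots: (s + 3).
Complete factorization: g(s) = (s + 3)·(s² + s + 2)·(s³ + 2s² + s + 4).
Factor degrees with multiplicity: 1 + 2 + 3 = 6.

1, 2, 3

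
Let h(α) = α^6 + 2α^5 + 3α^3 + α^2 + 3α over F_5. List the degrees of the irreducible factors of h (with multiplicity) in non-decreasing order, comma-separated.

1, 1, 1, 1, 2

Roots in F_5: h(0) = 0 → root; h(1) = 0 → root; h(2) = 2; h(3) = 4; h(4) = 4.
Linear factors from roots: (α), (α + 4).
Complete factorization: h(α) = (α)·(α + 4)^3·(α^2 + 2).
Factor degrees with multiplicity: 1 + 1 + 1 + 1 + 2 = 6.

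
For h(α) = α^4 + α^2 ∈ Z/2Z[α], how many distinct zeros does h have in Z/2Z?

2

Evaluate at each of the 2 elements of Z/2Z:
h(0) = 0 → root; h(1) = 0 → root.
Roots: {0, 1}.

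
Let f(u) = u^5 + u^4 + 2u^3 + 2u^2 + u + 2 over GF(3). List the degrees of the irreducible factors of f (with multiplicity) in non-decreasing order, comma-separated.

1, 4

Roots in GF(3): f(0) = 2; f(1) = 0 → root; f(2) = 1.
Linear factors from roots: (u + 2).
Complete factorization: f(u) = (u + 2)·(u^4 + 2u^3 + u^2 + 1).
Factor degrees with multiplicity: 1 + 4 = 5.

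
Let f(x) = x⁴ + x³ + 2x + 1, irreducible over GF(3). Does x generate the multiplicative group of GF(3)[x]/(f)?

|GF(3^4)^×| = 3^4 − 1 = 80. Prime factorization: 80 = 2^4·5.
f is primitive ⇔ x has order 80 in GF(3)[x]/(f), i.e. x^(80/q) ≠ 1 for each prime q | 80.
x^(40) mod f = 1
x^(16) mod f = 2x² + x + 1.
Since x^(40) = 1, the order of x divides 40 < 80; not primitive.

No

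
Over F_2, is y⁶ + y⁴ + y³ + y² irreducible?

Write f(y) = y⁶ + y⁴ + y³ + y².
Check for roots in F_2: f(0) = 0 → root; f(1) = 0 → root.
f(0) = 0, so (y) divides f(y); f is reducible.

No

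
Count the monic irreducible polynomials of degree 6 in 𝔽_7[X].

Gauss's count: N_{7}(6) = (1/6) Σ_{d|6} μ(6/d)·7^d.
Divisors of 6: 1, 2, 3, 6; μ(6/d) for each: 1, -1, -1, 1.
Σ = 7^1 − 7^2 − 7^3 + 7^6 = 117264.
N = 117264/6 = 19544.

19544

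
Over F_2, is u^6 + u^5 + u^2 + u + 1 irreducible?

Yes

Write h(u) = u^6 + u^5 + u^2 + u + 1.
Check for roots in F_2: h(0) = 1; h(1) = 1.
No roots, so no linear factors.
Monic irreducibles of degree 2 over GF(2): u^2 + u + 1.
None of them divide h (all give nonzero remainder).
Monic irreducibles of degree 3 over GF(2): u^3 + u + 1, u^3 + u^2 + 1.
None of them divide h (all give nonzero remainder).
No irreducible factor of degree ≤ 3 exists, so h is irreducible over GF(2).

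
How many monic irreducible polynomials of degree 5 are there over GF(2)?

6

By the necklace-counting formula, N_2(5) = (1/5) Σ_{d|5} μ(5/d)·2^d.
Divisors of 5: 1, 5; μ(5/d) for each: -1, 1.
Σ = − 2^1 + 2^5 = 30.
N = 30/5 = 6.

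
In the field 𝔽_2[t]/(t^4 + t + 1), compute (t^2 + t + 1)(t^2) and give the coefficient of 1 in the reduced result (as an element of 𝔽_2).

1

Multiply in 𝔽_2[t]: (t^2 + t + 1)·(t^2) = t^4 + t^3 + t^2.
Reduce using t^4 ≡ t + 1 (mod t^4 + t + 1).
Reduced: t^3 + t^2 + t + 1.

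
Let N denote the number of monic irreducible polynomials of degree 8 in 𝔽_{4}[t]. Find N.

8160

The number of monic irreducibles of degree 8 over GF(4) is (1/8)·Σ_{d∣8} μ(8/d) 4^d.
Divisors of 8: 1, 2, 4, 8; μ(8/d) for each: 0, 0, -1, 1.
Σ = − 4^4 + 4^8 = 65280.
N = 65280/8 = 8160.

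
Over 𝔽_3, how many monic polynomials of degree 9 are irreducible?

x^(3^9) − x is the product of all monic irreducibles of degree dividing 9; Möbius inversion gives N = (1/9) Σ μ(9/d)·3^d.
Divisors of 9: 1, 3, 9; μ(9/d) for each: 0, -1, 1.
Σ = − 3^3 + 3^9 = 19656.
N = 19656/9 = 2184.

2184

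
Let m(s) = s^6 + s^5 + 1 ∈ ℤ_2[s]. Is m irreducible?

Yes

Check for roots in ℤ_2: m(0) = 1; m(1) = 1.
No roots, so no linear factors.
Monic irreducibles of degree 2 over GF(2): s^2 + s + 1.
None of them divide m (all give nonzero remainder).
Monic irreducibles of degree 3 over GF(2): s^3 + s + 1, s^3 + s^2 + 1.
None of them divide m (all give nonzero remainder).
No irreducible factor of degree ≤ 3 exists, so m is irreducible over GF(2).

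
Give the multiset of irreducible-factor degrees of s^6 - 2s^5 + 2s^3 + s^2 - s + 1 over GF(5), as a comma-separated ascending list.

Write h(s) = s^6 - 2s^5 + 2s^3 + s^2 - s + 1.
Roots in GF(5): h(0) = 1; h(1) = 2; h(2) = 4; h(3) = 4; h(4) = 4.
Complete factorization: h(s) = (s^2 + s + 1)·(s^2 - 2s - 2)·(s^2 - s + 2).
Factor degrees with multiplicity: 2 + 2 + 2 = 6.

2, 2, 2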